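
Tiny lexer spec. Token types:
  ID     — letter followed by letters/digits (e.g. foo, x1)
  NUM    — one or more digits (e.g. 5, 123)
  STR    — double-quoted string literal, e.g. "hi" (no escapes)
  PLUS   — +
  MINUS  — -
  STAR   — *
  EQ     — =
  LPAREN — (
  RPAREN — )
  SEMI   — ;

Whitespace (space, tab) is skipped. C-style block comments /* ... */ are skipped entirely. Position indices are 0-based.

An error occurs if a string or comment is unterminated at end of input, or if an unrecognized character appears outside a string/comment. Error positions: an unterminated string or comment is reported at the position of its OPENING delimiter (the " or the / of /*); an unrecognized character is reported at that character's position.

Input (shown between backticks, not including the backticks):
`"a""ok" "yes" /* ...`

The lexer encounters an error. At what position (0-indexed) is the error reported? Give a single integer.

pos=0: enter STRING mode
pos=0: emit STR "a" (now at pos=3)
pos=3: enter STRING mode
pos=3: emit STR "ok" (now at pos=7)
pos=8: enter STRING mode
pos=8: emit STR "yes" (now at pos=13)
pos=14: enter COMMENT mode (saw '/*')
pos=14: ERROR — unterminated comment (reached EOF)

Answer: 14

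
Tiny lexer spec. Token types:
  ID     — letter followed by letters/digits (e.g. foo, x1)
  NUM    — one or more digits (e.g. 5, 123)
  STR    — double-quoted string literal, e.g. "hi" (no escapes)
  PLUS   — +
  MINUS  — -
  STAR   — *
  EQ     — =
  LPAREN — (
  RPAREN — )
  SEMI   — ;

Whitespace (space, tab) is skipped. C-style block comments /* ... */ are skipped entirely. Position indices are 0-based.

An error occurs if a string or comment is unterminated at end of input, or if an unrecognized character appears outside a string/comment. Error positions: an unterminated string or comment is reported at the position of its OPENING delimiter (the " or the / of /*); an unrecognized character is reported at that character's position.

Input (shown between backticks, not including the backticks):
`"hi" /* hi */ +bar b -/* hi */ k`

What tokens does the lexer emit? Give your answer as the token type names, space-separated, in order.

Answer: STR PLUS ID ID MINUS ID

Derivation:
pos=0: enter STRING mode
pos=0: emit STR "hi" (now at pos=4)
pos=5: enter COMMENT mode (saw '/*')
exit COMMENT mode (now at pos=13)
pos=14: emit PLUS '+'
pos=15: emit ID 'bar' (now at pos=18)
pos=19: emit ID 'b' (now at pos=20)
pos=21: emit MINUS '-'
pos=22: enter COMMENT mode (saw '/*')
exit COMMENT mode (now at pos=30)
pos=31: emit ID 'k' (now at pos=32)
DONE. 6 tokens: [STR, PLUS, ID, ID, MINUS, ID]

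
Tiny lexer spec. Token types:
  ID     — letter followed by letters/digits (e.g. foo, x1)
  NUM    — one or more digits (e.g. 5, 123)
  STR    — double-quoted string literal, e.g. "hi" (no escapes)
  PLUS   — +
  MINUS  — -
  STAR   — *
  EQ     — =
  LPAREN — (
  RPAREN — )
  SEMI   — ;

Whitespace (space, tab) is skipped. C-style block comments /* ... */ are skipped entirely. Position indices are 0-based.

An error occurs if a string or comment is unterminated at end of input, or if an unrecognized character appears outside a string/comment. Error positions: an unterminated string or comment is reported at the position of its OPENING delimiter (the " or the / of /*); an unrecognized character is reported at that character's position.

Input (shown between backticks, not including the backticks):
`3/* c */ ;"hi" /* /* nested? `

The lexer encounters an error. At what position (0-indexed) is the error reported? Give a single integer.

pos=0: emit NUM '3' (now at pos=1)
pos=1: enter COMMENT mode (saw '/*')
exit COMMENT mode (now at pos=8)
pos=9: emit SEMI ';'
pos=10: enter STRING mode
pos=10: emit STR "hi" (now at pos=14)
pos=15: enter COMMENT mode (saw '/*')
pos=15: ERROR — unterminated comment (reached EOF)

Answer: 15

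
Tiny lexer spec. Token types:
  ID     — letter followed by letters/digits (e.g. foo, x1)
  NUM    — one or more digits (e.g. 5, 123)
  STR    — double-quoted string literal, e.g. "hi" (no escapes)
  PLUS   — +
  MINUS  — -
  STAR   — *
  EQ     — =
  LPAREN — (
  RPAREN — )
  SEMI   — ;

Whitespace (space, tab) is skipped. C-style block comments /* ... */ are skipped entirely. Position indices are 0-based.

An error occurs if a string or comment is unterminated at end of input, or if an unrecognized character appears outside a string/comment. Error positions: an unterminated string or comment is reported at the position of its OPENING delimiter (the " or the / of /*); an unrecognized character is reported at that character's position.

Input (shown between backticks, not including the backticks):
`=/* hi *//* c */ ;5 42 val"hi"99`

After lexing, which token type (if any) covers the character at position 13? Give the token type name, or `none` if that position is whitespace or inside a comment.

pos=0: emit EQ '='
pos=1: enter COMMENT mode (saw '/*')
exit COMMENT mode (now at pos=9)
pos=9: enter COMMENT mode (saw '/*')
exit COMMENT mode (now at pos=16)
pos=17: emit SEMI ';'
pos=18: emit NUM '5' (now at pos=19)
pos=20: emit NUM '42' (now at pos=22)
pos=23: emit ID 'val' (now at pos=26)
pos=26: enter STRING mode
pos=26: emit STR "hi" (now at pos=30)
pos=30: emit NUM '99' (now at pos=32)
DONE. 7 tokens: [EQ, SEMI, NUM, NUM, ID, STR, NUM]
Position 13: char is ' ' -> none

Answer: none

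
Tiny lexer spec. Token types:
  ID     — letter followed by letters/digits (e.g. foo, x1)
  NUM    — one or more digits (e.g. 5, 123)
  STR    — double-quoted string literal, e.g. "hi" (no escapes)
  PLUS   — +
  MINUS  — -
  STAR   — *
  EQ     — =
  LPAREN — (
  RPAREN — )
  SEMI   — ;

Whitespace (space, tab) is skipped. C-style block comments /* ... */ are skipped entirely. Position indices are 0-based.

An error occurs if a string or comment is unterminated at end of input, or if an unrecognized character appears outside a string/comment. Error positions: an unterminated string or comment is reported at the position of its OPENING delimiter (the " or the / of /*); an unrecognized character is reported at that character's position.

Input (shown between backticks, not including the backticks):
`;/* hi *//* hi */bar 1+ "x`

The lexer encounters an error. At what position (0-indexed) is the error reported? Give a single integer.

Answer: 24

Derivation:
pos=0: emit SEMI ';'
pos=1: enter COMMENT mode (saw '/*')
exit COMMENT mode (now at pos=9)
pos=9: enter COMMENT mode (saw '/*')
exit COMMENT mode (now at pos=17)
pos=17: emit ID 'bar' (now at pos=20)
pos=21: emit NUM '1' (now at pos=22)
pos=22: emit PLUS '+'
pos=24: enter STRING mode
pos=24: ERROR — unterminated string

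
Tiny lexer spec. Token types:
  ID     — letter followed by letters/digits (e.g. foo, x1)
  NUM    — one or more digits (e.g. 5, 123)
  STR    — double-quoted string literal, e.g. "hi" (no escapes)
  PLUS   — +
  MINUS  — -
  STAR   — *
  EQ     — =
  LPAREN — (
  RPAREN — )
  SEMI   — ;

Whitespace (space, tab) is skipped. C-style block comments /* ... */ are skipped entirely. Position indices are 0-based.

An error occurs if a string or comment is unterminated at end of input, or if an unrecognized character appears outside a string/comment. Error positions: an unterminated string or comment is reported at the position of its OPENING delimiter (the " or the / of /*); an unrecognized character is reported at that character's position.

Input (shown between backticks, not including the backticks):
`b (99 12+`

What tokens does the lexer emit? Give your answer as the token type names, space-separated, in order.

Answer: ID LPAREN NUM NUM PLUS

Derivation:
pos=0: emit ID 'b' (now at pos=1)
pos=2: emit LPAREN '('
pos=3: emit NUM '99' (now at pos=5)
pos=6: emit NUM '12' (now at pos=8)
pos=8: emit PLUS '+'
DONE. 5 tokens: [ID, LPAREN, NUM, NUM, PLUS]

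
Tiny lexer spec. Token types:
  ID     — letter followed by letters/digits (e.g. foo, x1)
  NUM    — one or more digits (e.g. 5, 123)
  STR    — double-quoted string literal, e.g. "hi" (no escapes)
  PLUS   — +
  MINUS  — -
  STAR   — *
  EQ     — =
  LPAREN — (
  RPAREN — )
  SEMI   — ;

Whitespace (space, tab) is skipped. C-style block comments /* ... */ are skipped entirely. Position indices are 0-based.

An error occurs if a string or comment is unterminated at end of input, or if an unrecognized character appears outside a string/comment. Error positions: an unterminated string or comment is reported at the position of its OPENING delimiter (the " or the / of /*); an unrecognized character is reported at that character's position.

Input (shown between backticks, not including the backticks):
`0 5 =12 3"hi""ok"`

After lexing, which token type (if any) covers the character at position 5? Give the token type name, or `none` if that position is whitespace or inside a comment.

Answer: NUM

Derivation:
pos=0: emit NUM '0' (now at pos=1)
pos=2: emit NUM '5' (now at pos=3)
pos=4: emit EQ '='
pos=5: emit NUM '12' (now at pos=7)
pos=8: emit NUM '3' (now at pos=9)
pos=9: enter STRING mode
pos=9: emit STR "hi" (now at pos=13)
pos=13: enter STRING mode
pos=13: emit STR "ok" (now at pos=17)
DONE. 7 tokens: [NUM, NUM, EQ, NUM, NUM, STR, STR]
Position 5: char is '1' -> NUM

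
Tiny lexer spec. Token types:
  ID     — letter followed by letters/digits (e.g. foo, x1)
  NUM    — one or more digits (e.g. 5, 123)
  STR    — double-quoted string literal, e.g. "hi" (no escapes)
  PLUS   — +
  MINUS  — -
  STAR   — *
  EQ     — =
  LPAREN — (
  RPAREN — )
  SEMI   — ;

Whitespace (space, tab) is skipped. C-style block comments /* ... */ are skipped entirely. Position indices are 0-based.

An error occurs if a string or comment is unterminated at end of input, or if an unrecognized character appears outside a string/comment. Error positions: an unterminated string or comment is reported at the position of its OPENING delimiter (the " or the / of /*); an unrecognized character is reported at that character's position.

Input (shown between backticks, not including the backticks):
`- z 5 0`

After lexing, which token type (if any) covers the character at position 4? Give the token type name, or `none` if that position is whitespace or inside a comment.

Answer: NUM

Derivation:
pos=0: emit MINUS '-'
pos=2: emit ID 'z' (now at pos=3)
pos=4: emit NUM '5' (now at pos=5)
pos=6: emit NUM '0' (now at pos=7)
DONE. 4 tokens: [MINUS, ID, NUM, NUM]
Position 4: char is '5' -> NUM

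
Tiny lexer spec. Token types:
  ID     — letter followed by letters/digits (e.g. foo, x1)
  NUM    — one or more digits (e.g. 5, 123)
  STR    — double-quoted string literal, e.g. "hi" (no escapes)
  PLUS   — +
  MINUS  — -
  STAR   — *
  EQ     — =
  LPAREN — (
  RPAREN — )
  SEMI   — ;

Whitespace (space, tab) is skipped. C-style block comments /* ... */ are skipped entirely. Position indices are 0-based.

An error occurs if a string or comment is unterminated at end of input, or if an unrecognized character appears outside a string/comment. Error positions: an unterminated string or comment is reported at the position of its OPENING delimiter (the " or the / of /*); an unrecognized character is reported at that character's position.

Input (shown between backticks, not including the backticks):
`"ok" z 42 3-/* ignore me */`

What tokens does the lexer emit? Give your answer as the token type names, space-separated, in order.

pos=0: enter STRING mode
pos=0: emit STR "ok" (now at pos=4)
pos=5: emit ID 'z' (now at pos=6)
pos=7: emit NUM '42' (now at pos=9)
pos=10: emit NUM '3' (now at pos=11)
pos=11: emit MINUS '-'
pos=12: enter COMMENT mode (saw '/*')
exit COMMENT mode (now at pos=27)
DONE. 5 tokens: [STR, ID, NUM, NUM, MINUS]

Answer: STR ID NUM NUM MINUS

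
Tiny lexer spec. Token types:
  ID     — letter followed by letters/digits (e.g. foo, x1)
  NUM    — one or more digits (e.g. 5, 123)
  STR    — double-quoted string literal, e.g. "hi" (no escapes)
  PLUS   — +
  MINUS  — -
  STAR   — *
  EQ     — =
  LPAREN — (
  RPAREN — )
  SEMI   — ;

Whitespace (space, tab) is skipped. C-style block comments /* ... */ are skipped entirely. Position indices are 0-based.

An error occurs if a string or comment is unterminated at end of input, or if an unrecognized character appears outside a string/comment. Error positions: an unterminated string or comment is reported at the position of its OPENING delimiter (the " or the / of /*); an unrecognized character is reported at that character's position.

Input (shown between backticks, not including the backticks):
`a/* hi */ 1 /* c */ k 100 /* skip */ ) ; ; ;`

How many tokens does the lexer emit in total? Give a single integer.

Answer: 8

Derivation:
pos=0: emit ID 'a' (now at pos=1)
pos=1: enter COMMENT mode (saw '/*')
exit COMMENT mode (now at pos=9)
pos=10: emit NUM '1' (now at pos=11)
pos=12: enter COMMENT mode (saw '/*')
exit COMMENT mode (now at pos=19)
pos=20: emit ID 'k' (now at pos=21)
pos=22: emit NUM '100' (now at pos=25)
pos=26: enter COMMENT mode (saw '/*')
exit COMMENT mode (now at pos=36)
pos=37: emit RPAREN ')'
pos=39: emit SEMI ';'
pos=41: emit SEMI ';'
pos=43: emit SEMI ';'
DONE. 8 tokens: [ID, NUM, ID, NUM, RPAREN, SEMI, SEMI, SEMI]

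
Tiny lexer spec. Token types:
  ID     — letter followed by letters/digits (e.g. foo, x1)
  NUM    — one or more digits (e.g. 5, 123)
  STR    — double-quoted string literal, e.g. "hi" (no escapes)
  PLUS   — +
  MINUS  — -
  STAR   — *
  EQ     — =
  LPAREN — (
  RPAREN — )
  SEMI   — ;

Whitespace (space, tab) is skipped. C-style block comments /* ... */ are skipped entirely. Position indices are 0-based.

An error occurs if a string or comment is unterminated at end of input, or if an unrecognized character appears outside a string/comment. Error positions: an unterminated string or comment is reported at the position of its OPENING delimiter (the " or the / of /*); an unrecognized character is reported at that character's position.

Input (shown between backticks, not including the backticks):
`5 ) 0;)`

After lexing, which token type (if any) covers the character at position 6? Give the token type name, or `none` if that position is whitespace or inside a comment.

pos=0: emit NUM '5' (now at pos=1)
pos=2: emit RPAREN ')'
pos=4: emit NUM '0' (now at pos=5)
pos=5: emit SEMI ';'
pos=6: emit RPAREN ')'
DONE. 5 tokens: [NUM, RPAREN, NUM, SEMI, RPAREN]
Position 6: char is ')' -> RPAREN

Answer: RPAREN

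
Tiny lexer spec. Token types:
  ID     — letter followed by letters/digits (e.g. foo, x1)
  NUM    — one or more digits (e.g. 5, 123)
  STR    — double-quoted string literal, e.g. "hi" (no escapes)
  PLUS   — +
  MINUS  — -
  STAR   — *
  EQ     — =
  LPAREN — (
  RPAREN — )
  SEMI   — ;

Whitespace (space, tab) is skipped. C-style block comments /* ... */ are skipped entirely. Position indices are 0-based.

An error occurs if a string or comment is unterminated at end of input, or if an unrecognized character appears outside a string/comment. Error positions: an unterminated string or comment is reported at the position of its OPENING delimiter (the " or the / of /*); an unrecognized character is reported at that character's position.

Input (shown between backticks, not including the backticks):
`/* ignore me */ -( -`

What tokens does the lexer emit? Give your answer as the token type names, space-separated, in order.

pos=0: enter COMMENT mode (saw '/*')
exit COMMENT mode (now at pos=15)
pos=16: emit MINUS '-'
pos=17: emit LPAREN '('
pos=19: emit MINUS '-'
DONE. 3 tokens: [MINUS, LPAREN, MINUS]

Answer: MINUS LPAREN MINUS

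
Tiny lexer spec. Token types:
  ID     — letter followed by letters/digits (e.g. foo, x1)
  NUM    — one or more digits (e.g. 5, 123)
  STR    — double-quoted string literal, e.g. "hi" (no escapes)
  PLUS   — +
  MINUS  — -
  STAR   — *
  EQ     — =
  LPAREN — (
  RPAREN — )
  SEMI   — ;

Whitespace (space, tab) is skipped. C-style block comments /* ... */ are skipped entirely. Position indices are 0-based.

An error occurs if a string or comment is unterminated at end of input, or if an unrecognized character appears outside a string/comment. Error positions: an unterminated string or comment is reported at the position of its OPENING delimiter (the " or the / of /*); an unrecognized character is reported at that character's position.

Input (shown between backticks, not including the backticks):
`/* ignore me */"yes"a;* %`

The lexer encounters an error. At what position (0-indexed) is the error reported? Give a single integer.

Answer: 24

Derivation:
pos=0: enter COMMENT mode (saw '/*')
exit COMMENT mode (now at pos=15)
pos=15: enter STRING mode
pos=15: emit STR "yes" (now at pos=20)
pos=20: emit ID 'a' (now at pos=21)
pos=21: emit SEMI ';'
pos=22: emit STAR '*'
pos=24: ERROR — unrecognized char '%'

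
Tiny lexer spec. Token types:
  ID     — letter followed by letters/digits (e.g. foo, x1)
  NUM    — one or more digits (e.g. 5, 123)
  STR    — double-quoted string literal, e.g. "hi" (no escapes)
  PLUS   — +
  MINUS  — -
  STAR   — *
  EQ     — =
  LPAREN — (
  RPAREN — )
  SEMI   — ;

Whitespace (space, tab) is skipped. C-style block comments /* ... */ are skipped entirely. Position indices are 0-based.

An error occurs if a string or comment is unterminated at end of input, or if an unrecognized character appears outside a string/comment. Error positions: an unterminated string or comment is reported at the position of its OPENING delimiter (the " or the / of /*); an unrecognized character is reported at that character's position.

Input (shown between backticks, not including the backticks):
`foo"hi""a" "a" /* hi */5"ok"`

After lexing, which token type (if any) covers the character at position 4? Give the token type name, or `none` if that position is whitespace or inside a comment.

Answer: STR

Derivation:
pos=0: emit ID 'foo' (now at pos=3)
pos=3: enter STRING mode
pos=3: emit STR "hi" (now at pos=7)
pos=7: enter STRING mode
pos=7: emit STR "a" (now at pos=10)
pos=11: enter STRING mode
pos=11: emit STR "a" (now at pos=14)
pos=15: enter COMMENT mode (saw '/*')
exit COMMENT mode (now at pos=23)
pos=23: emit NUM '5' (now at pos=24)
pos=24: enter STRING mode
pos=24: emit STR "ok" (now at pos=28)
DONE. 6 tokens: [ID, STR, STR, STR, NUM, STR]
Position 4: char is 'h' -> STR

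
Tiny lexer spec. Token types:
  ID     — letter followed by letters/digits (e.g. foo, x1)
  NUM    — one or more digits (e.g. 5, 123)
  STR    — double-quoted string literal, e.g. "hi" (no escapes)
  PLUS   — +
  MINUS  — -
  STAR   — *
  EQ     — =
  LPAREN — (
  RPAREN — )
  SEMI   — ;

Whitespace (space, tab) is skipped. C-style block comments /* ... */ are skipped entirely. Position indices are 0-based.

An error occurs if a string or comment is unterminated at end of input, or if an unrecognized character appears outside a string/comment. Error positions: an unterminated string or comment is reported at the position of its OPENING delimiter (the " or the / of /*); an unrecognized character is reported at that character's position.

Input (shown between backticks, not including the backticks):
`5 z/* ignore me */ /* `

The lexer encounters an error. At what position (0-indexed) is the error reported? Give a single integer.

Answer: 19

Derivation:
pos=0: emit NUM '5' (now at pos=1)
pos=2: emit ID 'z' (now at pos=3)
pos=3: enter COMMENT mode (saw '/*')
exit COMMENT mode (now at pos=18)
pos=19: enter COMMENT mode (saw '/*')
pos=19: ERROR — unterminated comment (reached EOF)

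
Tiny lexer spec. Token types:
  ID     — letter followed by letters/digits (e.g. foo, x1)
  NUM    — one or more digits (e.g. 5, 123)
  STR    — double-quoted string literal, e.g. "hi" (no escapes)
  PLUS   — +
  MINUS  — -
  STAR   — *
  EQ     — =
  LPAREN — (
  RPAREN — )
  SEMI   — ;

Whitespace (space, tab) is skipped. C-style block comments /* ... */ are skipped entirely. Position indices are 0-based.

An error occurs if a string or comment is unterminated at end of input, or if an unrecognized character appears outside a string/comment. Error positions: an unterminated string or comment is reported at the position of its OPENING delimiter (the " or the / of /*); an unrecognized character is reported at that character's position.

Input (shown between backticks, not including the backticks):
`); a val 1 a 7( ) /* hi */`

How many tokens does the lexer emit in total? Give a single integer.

Answer: 9

Derivation:
pos=0: emit RPAREN ')'
pos=1: emit SEMI ';'
pos=3: emit ID 'a' (now at pos=4)
pos=5: emit ID 'val' (now at pos=8)
pos=9: emit NUM '1' (now at pos=10)
pos=11: emit ID 'a' (now at pos=12)
pos=13: emit NUM '7' (now at pos=14)
pos=14: emit LPAREN '('
pos=16: emit RPAREN ')'
pos=18: enter COMMENT mode (saw '/*')
exit COMMENT mode (now at pos=26)
DONE. 9 tokens: [RPAREN, SEMI, ID, ID, NUM, ID, NUM, LPAREN, RPAREN]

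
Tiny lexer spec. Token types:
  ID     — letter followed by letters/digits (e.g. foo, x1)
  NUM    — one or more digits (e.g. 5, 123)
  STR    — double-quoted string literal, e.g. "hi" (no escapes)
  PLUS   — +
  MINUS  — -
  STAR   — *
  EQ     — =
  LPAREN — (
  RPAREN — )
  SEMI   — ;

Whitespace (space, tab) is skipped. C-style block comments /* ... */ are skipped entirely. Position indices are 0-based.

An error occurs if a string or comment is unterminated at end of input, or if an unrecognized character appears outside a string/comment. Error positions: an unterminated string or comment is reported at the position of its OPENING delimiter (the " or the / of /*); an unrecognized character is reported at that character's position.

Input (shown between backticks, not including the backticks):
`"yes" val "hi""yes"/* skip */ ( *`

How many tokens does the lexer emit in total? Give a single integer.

Answer: 6

Derivation:
pos=0: enter STRING mode
pos=0: emit STR "yes" (now at pos=5)
pos=6: emit ID 'val' (now at pos=9)
pos=10: enter STRING mode
pos=10: emit STR "hi" (now at pos=14)
pos=14: enter STRING mode
pos=14: emit STR "yes" (now at pos=19)
pos=19: enter COMMENT mode (saw '/*')
exit COMMENT mode (now at pos=29)
pos=30: emit LPAREN '('
pos=32: emit STAR '*'
DONE. 6 tokens: [STR, ID, STR, STR, LPAREN, STAR]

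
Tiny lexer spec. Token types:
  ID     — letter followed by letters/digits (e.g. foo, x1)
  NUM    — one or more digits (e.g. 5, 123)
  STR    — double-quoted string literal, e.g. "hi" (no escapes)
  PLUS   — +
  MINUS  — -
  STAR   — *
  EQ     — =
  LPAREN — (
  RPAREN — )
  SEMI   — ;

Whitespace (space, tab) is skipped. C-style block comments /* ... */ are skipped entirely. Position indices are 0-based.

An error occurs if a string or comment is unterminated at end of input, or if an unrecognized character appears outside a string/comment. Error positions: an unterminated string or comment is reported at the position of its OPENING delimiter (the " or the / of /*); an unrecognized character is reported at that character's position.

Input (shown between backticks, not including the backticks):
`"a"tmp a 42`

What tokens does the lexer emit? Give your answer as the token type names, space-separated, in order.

Answer: STR ID ID NUM

Derivation:
pos=0: enter STRING mode
pos=0: emit STR "a" (now at pos=3)
pos=3: emit ID 'tmp' (now at pos=6)
pos=7: emit ID 'a' (now at pos=8)
pos=9: emit NUM '42' (now at pos=11)
DONE. 4 tokens: [STR, ID, ID, NUM]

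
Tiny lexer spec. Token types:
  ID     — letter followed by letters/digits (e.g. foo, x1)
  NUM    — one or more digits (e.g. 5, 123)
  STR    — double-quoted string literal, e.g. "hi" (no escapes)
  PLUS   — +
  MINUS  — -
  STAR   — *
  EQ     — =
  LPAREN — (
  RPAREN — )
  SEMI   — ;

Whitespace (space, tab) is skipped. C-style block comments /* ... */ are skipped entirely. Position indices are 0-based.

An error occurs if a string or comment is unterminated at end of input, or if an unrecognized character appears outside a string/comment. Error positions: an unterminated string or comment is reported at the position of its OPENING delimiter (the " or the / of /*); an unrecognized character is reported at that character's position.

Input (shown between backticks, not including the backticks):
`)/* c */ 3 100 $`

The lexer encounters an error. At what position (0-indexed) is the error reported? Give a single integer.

pos=0: emit RPAREN ')'
pos=1: enter COMMENT mode (saw '/*')
exit COMMENT mode (now at pos=8)
pos=9: emit NUM '3' (now at pos=10)
pos=11: emit NUM '100' (now at pos=14)
pos=15: ERROR — unrecognized char '$'

Answer: 15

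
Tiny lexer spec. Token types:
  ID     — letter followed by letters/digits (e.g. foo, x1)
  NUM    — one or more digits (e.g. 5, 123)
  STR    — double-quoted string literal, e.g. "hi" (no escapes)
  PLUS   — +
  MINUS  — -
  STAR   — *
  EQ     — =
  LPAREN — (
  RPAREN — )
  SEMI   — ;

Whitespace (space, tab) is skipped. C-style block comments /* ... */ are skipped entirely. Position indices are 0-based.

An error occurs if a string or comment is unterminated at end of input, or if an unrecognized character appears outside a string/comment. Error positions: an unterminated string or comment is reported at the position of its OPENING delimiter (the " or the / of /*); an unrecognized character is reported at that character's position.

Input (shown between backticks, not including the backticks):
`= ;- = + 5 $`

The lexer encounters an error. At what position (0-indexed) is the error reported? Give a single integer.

pos=0: emit EQ '='
pos=2: emit SEMI ';'
pos=3: emit MINUS '-'
pos=5: emit EQ '='
pos=7: emit PLUS '+'
pos=9: emit NUM '5' (now at pos=10)
pos=11: ERROR — unrecognized char '$'

Answer: 11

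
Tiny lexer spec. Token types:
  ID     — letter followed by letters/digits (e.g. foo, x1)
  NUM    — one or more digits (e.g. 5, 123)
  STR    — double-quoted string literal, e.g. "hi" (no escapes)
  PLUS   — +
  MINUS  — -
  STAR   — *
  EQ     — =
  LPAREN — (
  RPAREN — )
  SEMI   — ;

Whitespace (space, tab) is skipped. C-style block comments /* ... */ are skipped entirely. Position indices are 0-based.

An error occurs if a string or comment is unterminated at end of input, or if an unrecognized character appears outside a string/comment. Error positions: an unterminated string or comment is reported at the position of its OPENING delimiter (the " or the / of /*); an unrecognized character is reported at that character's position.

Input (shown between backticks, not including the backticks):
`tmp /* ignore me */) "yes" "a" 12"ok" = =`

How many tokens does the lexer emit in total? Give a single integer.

Answer: 8

Derivation:
pos=0: emit ID 'tmp' (now at pos=3)
pos=4: enter COMMENT mode (saw '/*')
exit COMMENT mode (now at pos=19)
pos=19: emit RPAREN ')'
pos=21: enter STRING mode
pos=21: emit STR "yes" (now at pos=26)
pos=27: enter STRING mode
pos=27: emit STR "a" (now at pos=30)
pos=31: emit NUM '12' (now at pos=33)
pos=33: enter STRING mode
pos=33: emit STR "ok" (now at pos=37)
pos=38: emit EQ '='
pos=40: emit EQ '='
DONE. 8 tokens: [ID, RPAREN, STR, STR, NUM, STR, EQ, EQ]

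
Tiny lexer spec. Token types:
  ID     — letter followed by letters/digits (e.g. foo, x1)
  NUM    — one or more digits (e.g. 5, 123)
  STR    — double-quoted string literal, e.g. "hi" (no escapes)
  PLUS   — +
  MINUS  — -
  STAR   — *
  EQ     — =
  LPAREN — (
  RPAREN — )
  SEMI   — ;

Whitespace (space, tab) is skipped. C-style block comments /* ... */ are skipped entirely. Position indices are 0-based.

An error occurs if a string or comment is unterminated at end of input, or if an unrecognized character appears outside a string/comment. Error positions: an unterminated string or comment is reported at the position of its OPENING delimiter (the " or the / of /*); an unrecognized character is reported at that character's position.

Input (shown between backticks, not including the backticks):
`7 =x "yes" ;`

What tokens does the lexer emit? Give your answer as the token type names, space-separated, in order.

pos=0: emit NUM '7' (now at pos=1)
pos=2: emit EQ '='
pos=3: emit ID 'x' (now at pos=4)
pos=5: enter STRING mode
pos=5: emit STR "yes" (now at pos=10)
pos=11: emit SEMI ';'
DONE. 5 tokens: [NUM, EQ, ID, STR, SEMI]

Answer: NUM EQ ID STR SEMI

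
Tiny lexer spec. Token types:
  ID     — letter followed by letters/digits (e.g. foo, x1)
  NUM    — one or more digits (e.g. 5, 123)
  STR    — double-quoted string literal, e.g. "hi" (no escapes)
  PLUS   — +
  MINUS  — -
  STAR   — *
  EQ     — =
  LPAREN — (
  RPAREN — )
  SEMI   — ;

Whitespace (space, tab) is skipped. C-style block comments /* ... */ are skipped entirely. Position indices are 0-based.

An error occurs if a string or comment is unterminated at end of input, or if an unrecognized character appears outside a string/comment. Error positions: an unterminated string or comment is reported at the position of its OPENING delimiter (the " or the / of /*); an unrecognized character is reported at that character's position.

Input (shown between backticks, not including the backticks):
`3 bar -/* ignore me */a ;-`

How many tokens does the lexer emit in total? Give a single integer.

Answer: 6

Derivation:
pos=0: emit NUM '3' (now at pos=1)
pos=2: emit ID 'bar' (now at pos=5)
pos=6: emit MINUS '-'
pos=7: enter COMMENT mode (saw '/*')
exit COMMENT mode (now at pos=22)
pos=22: emit ID 'a' (now at pos=23)
pos=24: emit SEMI ';'
pos=25: emit MINUS '-'
DONE. 6 tokens: [NUM, ID, MINUS, ID, SEMI, MINUS]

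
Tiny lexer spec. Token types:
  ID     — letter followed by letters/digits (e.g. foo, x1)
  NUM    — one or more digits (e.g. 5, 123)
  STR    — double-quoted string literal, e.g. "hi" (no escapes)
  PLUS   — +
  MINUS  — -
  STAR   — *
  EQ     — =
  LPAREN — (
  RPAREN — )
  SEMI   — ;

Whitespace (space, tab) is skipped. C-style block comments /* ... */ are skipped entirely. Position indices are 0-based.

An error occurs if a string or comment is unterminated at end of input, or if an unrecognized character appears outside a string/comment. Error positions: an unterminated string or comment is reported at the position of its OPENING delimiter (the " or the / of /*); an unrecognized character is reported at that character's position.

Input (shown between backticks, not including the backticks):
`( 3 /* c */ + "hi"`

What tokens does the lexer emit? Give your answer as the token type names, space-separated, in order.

pos=0: emit LPAREN '('
pos=2: emit NUM '3' (now at pos=3)
pos=4: enter COMMENT mode (saw '/*')
exit COMMENT mode (now at pos=11)
pos=12: emit PLUS '+'
pos=14: enter STRING mode
pos=14: emit STR "hi" (now at pos=18)
DONE. 4 tokens: [LPAREN, NUM, PLUS, STR]

Answer: LPAREN NUM PLUS STR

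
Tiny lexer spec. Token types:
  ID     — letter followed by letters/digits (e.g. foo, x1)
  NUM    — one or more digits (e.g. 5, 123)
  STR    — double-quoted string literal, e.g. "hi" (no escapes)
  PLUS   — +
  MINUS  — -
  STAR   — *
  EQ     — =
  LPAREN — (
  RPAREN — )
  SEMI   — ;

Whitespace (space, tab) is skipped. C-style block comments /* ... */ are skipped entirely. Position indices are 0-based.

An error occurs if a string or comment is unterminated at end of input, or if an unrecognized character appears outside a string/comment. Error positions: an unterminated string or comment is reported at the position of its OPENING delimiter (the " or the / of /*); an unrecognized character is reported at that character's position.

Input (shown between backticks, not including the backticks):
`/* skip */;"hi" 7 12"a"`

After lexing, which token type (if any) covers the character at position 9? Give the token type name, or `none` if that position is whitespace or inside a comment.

Answer: none

Derivation:
pos=0: enter COMMENT mode (saw '/*')
exit COMMENT mode (now at pos=10)
pos=10: emit SEMI ';'
pos=11: enter STRING mode
pos=11: emit STR "hi" (now at pos=15)
pos=16: emit NUM '7' (now at pos=17)
pos=18: emit NUM '12' (now at pos=20)
pos=20: enter STRING mode
pos=20: emit STR "a" (now at pos=23)
DONE. 5 tokens: [SEMI, STR, NUM, NUM, STR]
Position 9: char is '/' -> none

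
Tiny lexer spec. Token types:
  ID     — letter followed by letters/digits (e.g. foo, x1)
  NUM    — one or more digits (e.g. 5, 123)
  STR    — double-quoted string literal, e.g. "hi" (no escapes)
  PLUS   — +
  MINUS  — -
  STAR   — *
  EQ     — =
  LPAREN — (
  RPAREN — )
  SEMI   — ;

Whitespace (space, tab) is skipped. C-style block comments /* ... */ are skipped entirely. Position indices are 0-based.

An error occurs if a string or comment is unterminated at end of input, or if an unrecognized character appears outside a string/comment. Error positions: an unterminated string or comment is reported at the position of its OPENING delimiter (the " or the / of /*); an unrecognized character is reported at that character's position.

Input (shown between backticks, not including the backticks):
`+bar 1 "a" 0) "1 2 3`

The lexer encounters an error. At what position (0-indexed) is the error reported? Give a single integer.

pos=0: emit PLUS '+'
pos=1: emit ID 'bar' (now at pos=4)
pos=5: emit NUM '1' (now at pos=6)
pos=7: enter STRING mode
pos=7: emit STR "a" (now at pos=10)
pos=11: emit NUM '0' (now at pos=12)
pos=12: emit RPAREN ')'
pos=14: enter STRING mode
pos=14: ERROR — unterminated string

Answer: 14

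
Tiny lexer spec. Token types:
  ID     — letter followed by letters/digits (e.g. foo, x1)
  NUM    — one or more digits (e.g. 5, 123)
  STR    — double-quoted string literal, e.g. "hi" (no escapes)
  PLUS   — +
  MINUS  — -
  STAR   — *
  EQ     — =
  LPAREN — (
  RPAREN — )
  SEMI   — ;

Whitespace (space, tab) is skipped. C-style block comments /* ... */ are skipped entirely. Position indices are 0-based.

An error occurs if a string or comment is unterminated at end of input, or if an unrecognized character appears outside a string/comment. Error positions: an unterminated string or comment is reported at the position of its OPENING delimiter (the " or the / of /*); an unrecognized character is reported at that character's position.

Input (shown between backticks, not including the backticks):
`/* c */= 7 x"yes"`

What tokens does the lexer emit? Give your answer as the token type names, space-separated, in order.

pos=0: enter COMMENT mode (saw '/*')
exit COMMENT mode (now at pos=7)
pos=7: emit EQ '='
pos=9: emit NUM '7' (now at pos=10)
pos=11: emit ID 'x' (now at pos=12)
pos=12: enter STRING mode
pos=12: emit STR "yes" (now at pos=17)
DONE. 4 tokens: [EQ, NUM, ID, STR]

Answer: EQ NUM ID STR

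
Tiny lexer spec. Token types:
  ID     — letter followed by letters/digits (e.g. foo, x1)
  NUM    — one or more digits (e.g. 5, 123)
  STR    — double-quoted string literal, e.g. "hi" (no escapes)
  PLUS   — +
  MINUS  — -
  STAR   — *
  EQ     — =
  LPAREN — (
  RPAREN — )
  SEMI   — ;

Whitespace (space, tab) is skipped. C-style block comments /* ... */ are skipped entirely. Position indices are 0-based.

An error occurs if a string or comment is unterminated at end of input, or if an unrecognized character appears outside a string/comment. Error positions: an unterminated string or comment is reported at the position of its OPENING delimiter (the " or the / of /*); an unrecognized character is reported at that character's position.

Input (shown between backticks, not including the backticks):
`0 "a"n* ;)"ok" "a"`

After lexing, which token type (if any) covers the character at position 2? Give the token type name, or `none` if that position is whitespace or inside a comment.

Answer: STR

Derivation:
pos=0: emit NUM '0' (now at pos=1)
pos=2: enter STRING mode
pos=2: emit STR "a" (now at pos=5)
pos=5: emit ID 'n' (now at pos=6)
pos=6: emit STAR '*'
pos=8: emit SEMI ';'
pos=9: emit RPAREN ')'
pos=10: enter STRING mode
pos=10: emit STR "ok" (now at pos=14)
pos=15: enter STRING mode
pos=15: emit STR "a" (now at pos=18)
DONE. 8 tokens: [NUM, STR, ID, STAR, SEMI, RPAREN, STR, STR]
Position 2: char is '"' -> STR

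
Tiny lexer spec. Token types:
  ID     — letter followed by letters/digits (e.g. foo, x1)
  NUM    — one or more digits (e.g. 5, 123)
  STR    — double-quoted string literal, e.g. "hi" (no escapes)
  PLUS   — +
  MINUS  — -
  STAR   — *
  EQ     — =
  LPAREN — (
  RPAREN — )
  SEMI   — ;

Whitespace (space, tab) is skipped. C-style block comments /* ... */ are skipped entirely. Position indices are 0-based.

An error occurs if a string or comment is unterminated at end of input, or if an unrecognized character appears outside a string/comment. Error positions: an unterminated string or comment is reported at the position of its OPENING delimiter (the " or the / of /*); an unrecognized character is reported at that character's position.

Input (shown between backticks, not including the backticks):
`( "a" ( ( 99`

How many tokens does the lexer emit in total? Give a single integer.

pos=0: emit LPAREN '('
pos=2: enter STRING mode
pos=2: emit STR "a" (now at pos=5)
pos=6: emit LPAREN '('
pos=8: emit LPAREN '('
pos=10: emit NUM '99' (now at pos=12)
DONE. 5 tokens: [LPAREN, STR, LPAREN, LPAREN, NUM]

Answer: 5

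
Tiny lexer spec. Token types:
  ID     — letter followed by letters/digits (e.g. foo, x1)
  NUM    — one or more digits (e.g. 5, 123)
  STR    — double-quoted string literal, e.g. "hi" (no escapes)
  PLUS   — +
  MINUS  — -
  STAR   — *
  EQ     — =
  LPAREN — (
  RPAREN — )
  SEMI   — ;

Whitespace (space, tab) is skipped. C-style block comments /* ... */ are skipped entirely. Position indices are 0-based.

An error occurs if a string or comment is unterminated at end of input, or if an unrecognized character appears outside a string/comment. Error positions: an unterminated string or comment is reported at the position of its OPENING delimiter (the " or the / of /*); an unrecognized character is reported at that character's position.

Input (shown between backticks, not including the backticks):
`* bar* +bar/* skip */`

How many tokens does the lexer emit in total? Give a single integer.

Answer: 5

Derivation:
pos=0: emit STAR '*'
pos=2: emit ID 'bar' (now at pos=5)
pos=5: emit STAR '*'
pos=7: emit PLUS '+'
pos=8: emit ID 'bar' (now at pos=11)
pos=11: enter COMMENT mode (saw '/*')
exit COMMENT mode (now at pos=21)
DONE. 5 tokens: [STAR, ID, STAR, PLUS, ID]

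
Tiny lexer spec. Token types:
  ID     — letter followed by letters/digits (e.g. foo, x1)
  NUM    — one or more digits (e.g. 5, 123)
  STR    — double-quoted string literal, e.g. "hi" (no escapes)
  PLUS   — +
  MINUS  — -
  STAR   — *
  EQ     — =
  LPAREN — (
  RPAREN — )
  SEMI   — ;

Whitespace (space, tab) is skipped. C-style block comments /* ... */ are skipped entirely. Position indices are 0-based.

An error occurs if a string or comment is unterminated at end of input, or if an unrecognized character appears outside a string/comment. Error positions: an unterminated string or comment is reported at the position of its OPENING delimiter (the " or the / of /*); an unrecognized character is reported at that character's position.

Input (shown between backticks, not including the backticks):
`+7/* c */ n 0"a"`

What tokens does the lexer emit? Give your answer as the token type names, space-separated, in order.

pos=0: emit PLUS '+'
pos=1: emit NUM '7' (now at pos=2)
pos=2: enter COMMENT mode (saw '/*')
exit COMMENT mode (now at pos=9)
pos=10: emit ID 'n' (now at pos=11)
pos=12: emit NUM '0' (now at pos=13)
pos=13: enter STRING mode
pos=13: emit STR "a" (now at pos=16)
DONE. 5 tokens: [PLUS, NUM, ID, NUM, STR]

Answer: PLUS NUM ID NUM STR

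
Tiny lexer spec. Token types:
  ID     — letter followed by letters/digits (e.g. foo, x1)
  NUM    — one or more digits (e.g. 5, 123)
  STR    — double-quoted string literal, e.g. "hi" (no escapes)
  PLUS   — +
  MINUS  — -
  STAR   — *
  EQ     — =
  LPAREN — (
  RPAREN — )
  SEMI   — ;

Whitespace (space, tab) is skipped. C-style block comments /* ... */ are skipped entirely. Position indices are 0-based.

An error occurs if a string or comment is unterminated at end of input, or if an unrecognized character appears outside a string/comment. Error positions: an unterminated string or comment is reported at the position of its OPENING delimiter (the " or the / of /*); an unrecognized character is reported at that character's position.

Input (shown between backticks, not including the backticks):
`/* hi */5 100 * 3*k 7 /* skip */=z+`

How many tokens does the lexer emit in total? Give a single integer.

Answer: 10

Derivation:
pos=0: enter COMMENT mode (saw '/*')
exit COMMENT mode (now at pos=8)
pos=8: emit NUM '5' (now at pos=9)
pos=10: emit NUM '100' (now at pos=13)
pos=14: emit STAR '*'
pos=16: emit NUM '3' (now at pos=17)
pos=17: emit STAR '*'
pos=18: emit ID 'k' (now at pos=19)
pos=20: emit NUM '7' (now at pos=21)
pos=22: enter COMMENT mode (saw '/*')
exit COMMENT mode (now at pos=32)
pos=32: emit EQ '='
pos=33: emit ID 'z' (now at pos=34)
pos=34: emit PLUS '+'
DONE. 10 tokens: [NUM, NUM, STAR, NUM, STAR, ID, NUM, EQ, ID, PLUS]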